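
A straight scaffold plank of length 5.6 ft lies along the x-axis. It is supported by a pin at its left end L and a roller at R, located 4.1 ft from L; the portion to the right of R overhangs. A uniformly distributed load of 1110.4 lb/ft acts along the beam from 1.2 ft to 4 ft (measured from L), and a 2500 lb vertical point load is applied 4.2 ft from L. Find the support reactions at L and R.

Resultant of the distributed load: 1110.4 × 2.8 = 3109.12 lb at 2.6 ft from L.
ΣM about L: R_y·4.1 − (1110.4·2.8)·2.6 − 2500·4.2 = 0 → R_y = 18583.712/4.1 = 4532.61 ≈ 4533 lb.
ΣF_y = 0: L_y + 4532.61 − 1110.4·2.8 − 2500 = 0 → L_y = 1077 lb.
ΣF_x = 0: no horizontal applied forces, so L_x = 0.

L_x = 0, L_y = 1077 lb, R_y = 4533 lb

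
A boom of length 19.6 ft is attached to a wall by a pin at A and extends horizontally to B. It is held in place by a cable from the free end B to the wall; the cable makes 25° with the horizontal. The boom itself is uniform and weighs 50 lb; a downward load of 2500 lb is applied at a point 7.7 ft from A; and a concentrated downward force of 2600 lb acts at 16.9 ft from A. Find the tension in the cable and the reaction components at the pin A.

ΣM about A: T·sin25°·19.6 − 50·9.8 − 2500·7.7 − 2600·16.9 = 0 → T = 63680/(19.6·0.422618) = 7687.75 ≈ 7688 lb.
ΣF_x = 0: A_x − T·cos25° = 0 → A_x = 7687.75 × 0.906308 = 6967 lb.
ΣF_y = 0: A_y + T·sin25° − 50 − 2500 − 2600 = 0 → A_y = 5150 − 7687.75 × 0.422618 = 1901 lb.

T = 7688 lb, A_x = 6967 lb, A_y = 1901 lb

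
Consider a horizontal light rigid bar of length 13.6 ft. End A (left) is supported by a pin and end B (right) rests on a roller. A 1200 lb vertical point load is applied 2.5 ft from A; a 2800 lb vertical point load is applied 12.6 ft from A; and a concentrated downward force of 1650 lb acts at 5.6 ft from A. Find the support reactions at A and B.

A_x = 0, A_y = 2156 lb, B_y = 3494 lb

Taking moments about A: B_y·13.6 − 1200·2.5 − 2800·12.6 − 1650·5.6 = 0 → B_y = 47520/13.6 = 3494.12 ≈ 3494 lb.
ΣF_y = 0: A_y + 3494.12 − 1200 − 2800 − 1650 = 0 → A_y = 2156 lb.
ΣF_x = 0: no horizontal applied forces, so A_x = 0.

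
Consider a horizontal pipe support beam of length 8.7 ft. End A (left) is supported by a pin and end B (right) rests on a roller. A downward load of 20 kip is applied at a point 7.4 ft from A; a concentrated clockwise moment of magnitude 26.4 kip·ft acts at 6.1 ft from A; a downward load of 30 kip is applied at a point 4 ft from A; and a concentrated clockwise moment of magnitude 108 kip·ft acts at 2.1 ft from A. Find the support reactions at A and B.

ΣM about A: B_y·8.7 − 20·7.4 − 26.4 − 30·4 − 108 = 0 → B_y = 402.4/8.7 = 46.2529 ≈ 46.25 kip.
ΣF_y = 0: A_y + 46.2529 − 20 − 30 = 0 → A_y = 3.747 kip.
ΣF_x = 0: no horizontal applied forces, so A_x = 0.

A_x = 0, A_y = 3.747 kip, B_y = 46.25 kip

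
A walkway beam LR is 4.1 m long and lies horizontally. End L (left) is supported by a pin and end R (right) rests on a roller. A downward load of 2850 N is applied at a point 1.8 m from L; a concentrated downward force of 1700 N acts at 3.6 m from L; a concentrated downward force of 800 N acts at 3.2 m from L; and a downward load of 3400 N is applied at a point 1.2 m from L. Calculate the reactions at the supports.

Moments about L: R_y·4.1 − 2850·1.8 − 1700·3.6 − 800·3.2 − 3400·1.2 = 0 → R_y = 17890/4.1 = 4363.41 ≈ 4363 N.
ΣF_y = 0: L_y + 4363.41 − 2850 − 1700 − 800 − 3400 = 0 → L_y = 4387 N.
ΣF_x = 0: no horizontal applied forces, so L_x = 0.

L_x = 0, L_y = 4387 N, R_y = 4363 N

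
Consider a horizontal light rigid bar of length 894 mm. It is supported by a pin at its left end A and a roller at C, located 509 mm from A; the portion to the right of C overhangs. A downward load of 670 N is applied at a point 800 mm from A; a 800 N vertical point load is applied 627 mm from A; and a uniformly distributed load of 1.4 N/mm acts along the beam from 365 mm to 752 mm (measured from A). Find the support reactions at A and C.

A_x = 0, A_y = -621.2 N, C_y = 2633 N

Resultant of the distributed load: 1.4 × 387 = 541.8 N at 558.5 mm from A.
Moments about A: C_y·509 − 670·800 − 800·627 − (1.4·387)·558.5 = 0 → C_y = 1340195.3/509 = 2633 N.
ΣF_y = 0: A_y + 2633 − 670 − 800 − 1.4·387 = 0 → A_y = -621.2 N.
ΣF_x = 0: no horizontal applied forces, so A_x = 0.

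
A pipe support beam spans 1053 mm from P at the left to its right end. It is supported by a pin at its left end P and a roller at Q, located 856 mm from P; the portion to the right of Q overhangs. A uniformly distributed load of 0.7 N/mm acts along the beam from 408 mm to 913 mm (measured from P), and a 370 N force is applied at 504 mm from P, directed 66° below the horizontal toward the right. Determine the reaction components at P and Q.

P_x = -150.5 N, P_y = 219.7 N, Q_y = 471.8 N

Resultant of the distributed load: 0.7 × 505 = 353.5 N at 660.5 mm from P.
Moments about P: Q_y·856 − (0.7·505)·660.5 − 370·sin66°·504 = 0 → Q_y = 403845/856 = 471.782 ≈ 471.8 N.
ΣF_y = 0: P_y + 471.782 − 0.7·505 − 370·sin66° = 0 → P_y = 219.7 N.
ΣF_x = 0: P_x + 370·cos66° = 0 → P_x = -150.5 N.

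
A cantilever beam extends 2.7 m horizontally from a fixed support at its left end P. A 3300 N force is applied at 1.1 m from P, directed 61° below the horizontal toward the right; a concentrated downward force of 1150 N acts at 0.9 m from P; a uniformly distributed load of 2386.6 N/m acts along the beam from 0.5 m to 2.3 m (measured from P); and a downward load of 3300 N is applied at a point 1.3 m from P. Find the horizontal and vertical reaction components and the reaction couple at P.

Resultant of the distributed load: 2386.6 × 1.8 = 4295.88 N at 1.4 m from P.
ΣF_x = 0: P_x + 3300·cos61° = 0 → P_x = -1600 N.
ΣF_y = 0: P_y − 3300·sin61° − 1150 − 2386.6·1.8 − 3300 = 0 → P_y = 11630 N.
ΣM about P: M_P − 3300·sin61°·1.1 − 1150·0.9 − (2386.6·1.8)·1.4 − 3300·1.3 = 0 → M_P = 14510 N·m.

P_x = -1600 N, P_y = 11630 N, M_P = 14510 N·m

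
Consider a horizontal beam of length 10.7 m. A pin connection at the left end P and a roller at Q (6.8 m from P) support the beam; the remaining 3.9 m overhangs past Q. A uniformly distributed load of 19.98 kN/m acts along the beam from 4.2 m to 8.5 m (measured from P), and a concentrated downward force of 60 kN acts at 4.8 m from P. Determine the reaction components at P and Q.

Resultant of the distributed load: 19.98 × 4.3 = 85.914 kN at 6.35 m from P.
ΣM about P: Q_y·6.8 − (19.98·4.3)·6.35 − 60·4.8 = 0 → Q_y = 833.5539/6.8 = 122.581 ≈ 122.6 kN.
ΣF_y = 0: P_y + 122.581 − 19.98·4.3 − 60 = 0 → P_y = 23.33 kN.
ΣF_x = 0: no horizontal applied forces, so P_x = 0.

P_x = 0, P_y = 23.33 kN, Q_y = 122.6 kN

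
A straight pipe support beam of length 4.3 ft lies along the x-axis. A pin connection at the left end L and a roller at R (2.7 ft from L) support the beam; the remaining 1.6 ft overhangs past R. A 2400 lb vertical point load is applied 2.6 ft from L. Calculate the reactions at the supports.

ΣM about L: R_y·2.7 − 2400·2.6 = 0 → R_y = 6240/2.7 = 2311.11 ≈ 2311 lb.
ΣF_y = 0: L_y + 2311.11 − 2400 = 0 → L_y = 88.89 lb.
ΣF_x = 0: no horizontal applied forces, so L_x = 0.

L_x = 0, L_y = 88.89 lb, R_y = 2311 lb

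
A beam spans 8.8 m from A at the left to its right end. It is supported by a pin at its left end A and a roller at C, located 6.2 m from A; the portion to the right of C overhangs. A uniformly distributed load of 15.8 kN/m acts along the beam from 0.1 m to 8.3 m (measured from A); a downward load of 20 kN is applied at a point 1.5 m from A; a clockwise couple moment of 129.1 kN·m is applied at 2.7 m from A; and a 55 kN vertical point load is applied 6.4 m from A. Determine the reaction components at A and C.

A_x = 0, A_y = 34.36 kN, C_y = 170.2 kN

Resultant of the distributed load: 15.8 × 8.2 = 129.56 kN at 4.2 m from A.
Moments about A: C_y·6.2 − (15.8·8.2)·4.2 − 20·1.5 − 129.1 − 55·6.4 = 0 → C_y = 1055.252/6.2 = 170.202 ≈ 170.2 kN.
ΣF_y = 0: A_y + 170.202 − 15.8·8.2 − 20 − 55 = 0 → A_y = 34.36 kN.
ΣF_x = 0: no horizontal applied forces, so A_x = 0.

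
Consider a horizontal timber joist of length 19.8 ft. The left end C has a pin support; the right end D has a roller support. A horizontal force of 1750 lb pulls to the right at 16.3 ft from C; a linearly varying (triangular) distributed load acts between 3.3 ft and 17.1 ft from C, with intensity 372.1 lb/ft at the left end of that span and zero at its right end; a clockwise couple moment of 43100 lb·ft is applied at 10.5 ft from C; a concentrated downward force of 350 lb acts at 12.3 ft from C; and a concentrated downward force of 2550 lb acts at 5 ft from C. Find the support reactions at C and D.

Resultant of the triangular load: ½ × 372.1 × 13.8 = 2567.49 lb, acting at 7.9 ft from C (one-third of the span from the peak).
ΣM about C: D_y·19.8 − (½·372.1·13.8)·7.9 − 43100 − 350·12.3 − 2550·5 = 0 → D_y = 80438.171/19.8 = 4062.53 ≈ 4063 lb.
ΣF_y = 0: C_y + 4062.53 − ½·372.1·13.8 − 350 − 2550 = 0 → C_y = 1405 lb.
ΣF_x = 0: C_x + 1750 = 0 → C_x = -1750 lb.

C_x = -1750 lb, C_y = 1405 lb, D_y = 4063 lb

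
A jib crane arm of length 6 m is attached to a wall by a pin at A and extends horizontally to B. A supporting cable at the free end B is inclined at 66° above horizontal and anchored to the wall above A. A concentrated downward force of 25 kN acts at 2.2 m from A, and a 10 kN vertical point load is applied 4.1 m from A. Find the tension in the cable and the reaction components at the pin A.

T = 17.51 kN, A_x = 7.124 kN, A_y = 19.00 kN

ΣM about A: T·sin66°·6 − 25·2.2 − 10·4.1 = 0 → T = 96/(6·0.913545) = 17.5142 ≈ 17.51 kN.
ΣF_x = 0: A_x − T·cos66° = 0 → A_x = 17.5142 × 0.406737 = 7.124 kN.
ΣF_y = 0: A_y + T·sin66° − 25 − 10 = 0 → A_y = 35 − 17.5142 × 0.913545 = 19.00 kN.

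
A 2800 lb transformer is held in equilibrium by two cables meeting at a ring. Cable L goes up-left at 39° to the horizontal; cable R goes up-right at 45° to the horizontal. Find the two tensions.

T_L = 1991 lb, T_R = 2188 lb

ΣF_x = 0: −T_L·cos39° + T_R·cos45° = 0 → T_R = 1.09905·T_L.
ΣF_y = 0: T_L·sin39° + T_R·sin45° = 2800.
Substitute: T_L·(0.62932 + 1.09905·0.707107) = 2800 → T_L = 1990.81 ≈ 1991 lb.
Then T_R = 1.09905 × 1990.81 = 2188 lb.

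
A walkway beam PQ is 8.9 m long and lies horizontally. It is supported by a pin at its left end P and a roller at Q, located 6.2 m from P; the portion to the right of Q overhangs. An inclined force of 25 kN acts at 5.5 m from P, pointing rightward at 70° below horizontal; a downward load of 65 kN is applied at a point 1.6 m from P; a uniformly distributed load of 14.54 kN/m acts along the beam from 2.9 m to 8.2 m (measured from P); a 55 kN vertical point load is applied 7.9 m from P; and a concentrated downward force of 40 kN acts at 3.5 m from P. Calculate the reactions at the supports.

Resultant of the distributed load: 14.54 × 5.3 = 77.062 kN at 5.55 m from P.
ΣM about P: Q_y·6.2 − 25·sin70°·5.5 − 65·1.6 − (14.54·5.3)·5.55 − 55·7.9 − 40·3.5 = 0 → Q_y = 1235.4/6.2 = 199.258 ≈ 199.3 kN.
ΣF_y = 0: P_y + 199.258 − 25·sin70° − 65 − 14.54·5.3 − 55 − 40 = 0 → P_y = 61.30 kN.
ΣF_x = 0: P_x + 25·cos70° = 0 → P_x = -8.551 kN.

P_x = -8.551 kN, P_y = 61.30 kN, Q_y = 199.3 kN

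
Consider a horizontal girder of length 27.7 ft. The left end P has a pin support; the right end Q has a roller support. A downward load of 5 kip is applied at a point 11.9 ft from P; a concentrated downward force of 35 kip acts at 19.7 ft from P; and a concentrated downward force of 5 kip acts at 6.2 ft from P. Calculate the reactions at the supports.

Taking moments about P: Q_y·27.7 − 5·11.9 − 35·19.7 − 5·6.2 = 0 → Q_y = 780/27.7 = 28.1588 ≈ 28.16 kip.
ΣF_y = 0: P_y + 28.1588 − 5 − 35 − 5 = 0 → P_y = 16.84 kip.
ΣF_x = 0: no horizontal applied forces, so P_x = 0.

P_x = 0, P_y = 16.84 kip, Q_y = 28.16 kip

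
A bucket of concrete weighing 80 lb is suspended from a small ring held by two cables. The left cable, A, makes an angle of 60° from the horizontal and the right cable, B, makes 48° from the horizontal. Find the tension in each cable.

T_A = 56.29 lb, T_B = 42.06 lb

ΣF_x = 0: −T_A·cos60° + T_B·cos48° = 0 → T_B = 0.747238·T_A.
ΣF_y = 0: T_A·sin60° + T_B·sin48° = 80.
Substitute: T_A·(0.866025 + 0.747238·0.743145) = 80 → T_A = 56.2853 ≈ 56.29 lb.
Then T_B = 0.747238 × 56.2853 = 42.06 lb.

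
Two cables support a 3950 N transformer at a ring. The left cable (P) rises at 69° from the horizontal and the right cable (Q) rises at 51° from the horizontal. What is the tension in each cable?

ΣF_x = 0: −T_P·cos69° + T_Q·cos51° = 0 → T_Q = 0.569452·T_P.
ΣF_y = 0: T_P·sin69° + T_Q·sin51° = 3950.
Substitute: T_P·(0.93358 + 0.569452·0.777146) = 3950 → T_P = 2870.37 ≈ 2870 N.
Then T_Q = 0.569452 × 2870.37 = 1635 N.

T_P = 2870 N, T_Q = 1635 N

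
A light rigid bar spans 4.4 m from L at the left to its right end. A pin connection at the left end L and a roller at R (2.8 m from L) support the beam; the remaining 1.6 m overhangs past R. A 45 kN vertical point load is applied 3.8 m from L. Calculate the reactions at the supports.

Taking moments about L: R_y·2.8 − 45·3.8 = 0 → R_y = 171/2.8 = 61.0714 ≈ 61.07 kN.
ΣF_y = 0: L_y + 61.0714 − 45 = 0 → L_y = -16.07 kN.
ΣF_x = 0: no horizontal applied forces, so L_x = 0.

L_x = 0, L_y = -16.07 kN, R_y = 61.07 kN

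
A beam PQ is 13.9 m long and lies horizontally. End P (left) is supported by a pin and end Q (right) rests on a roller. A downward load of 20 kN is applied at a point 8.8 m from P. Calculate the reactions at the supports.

ΣM about P: Q_y·13.9 − 20·8.8 = 0 → Q_y = 176/13.9 = 12.6619 ≈ 12.66 kN.
ΣF_y = 0: P_y + 12.6619 − 20 = 0 → P_y = 7.338 kN.
ΣF_x = 0: no horizontal applied forces, so P_x = 0.

P_x = 0, P_y = 7.338 kN, Q_y = 12.66 kN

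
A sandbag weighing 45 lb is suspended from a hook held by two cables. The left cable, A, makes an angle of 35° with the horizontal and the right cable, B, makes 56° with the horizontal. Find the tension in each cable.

T_A = 25.17 lb, T_B = 36.87 lb

ΣF_x = 0: −T_A·cos35° + T_B·cos56° = 0 → T_B = 1.46488·T_A.
ΣF_y = 0: T_A·sin35° + T_B·sin56° = 45.
Substitute: T_A·(0.573576 + 1.46488·0.829038) = 45 → T_A = 25.1675 ≈ 25.17 lb.
Then T_B = 1.46488 × 25.1675 = 36.87 lb.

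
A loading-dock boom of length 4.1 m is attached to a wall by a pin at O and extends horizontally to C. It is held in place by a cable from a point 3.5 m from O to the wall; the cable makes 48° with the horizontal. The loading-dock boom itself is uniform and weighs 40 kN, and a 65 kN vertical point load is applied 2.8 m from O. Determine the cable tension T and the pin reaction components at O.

T = 101.5 kN, O_x = 67.92 kN, O_y = 29.57 kN

ΣM about O: T·sin48°·3.5 − 40·2.05 − 65·2.8 = 0 → T = 264/(3.5·0.743145) = 101.499 ≈ 101.5 kN.
ΣF_x = 0: O_x − T·cos48° = 0 → O_x = 101.499 × 0.669131 = 67.92 kN.
ΣF_y = 0: O_y + T·sin48° − 40 − 65 = 0 → O_y = 105 − 101.499 × 0.743145 = 29.57 kN.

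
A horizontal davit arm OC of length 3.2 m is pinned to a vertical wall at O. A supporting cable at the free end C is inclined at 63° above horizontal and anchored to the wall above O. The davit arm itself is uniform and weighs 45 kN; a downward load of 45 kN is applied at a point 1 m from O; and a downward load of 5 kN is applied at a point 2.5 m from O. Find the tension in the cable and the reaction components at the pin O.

ΣM about O: T·sin63°·3.2 − 45·1.6 − 45·1 − 5·2.5 = 0 → T = 129.5/(3.2·0.891007) = 45.4191 ≈ 45.42 kN.
ΣF_x = 0: O_x − T·cos63° = 0 → O_x = 45.4191 × 0.45399 = 20.62 kN.
ΣF_y = 0: O_y + T·sin63° − 45 − 45 − 5 = 0 → O_y = 95 − 45.4191 × 0.891007 = 54.53 kN.

T = 45.42 kN, O_x = 20.62 kN, O_y = 54.53 kN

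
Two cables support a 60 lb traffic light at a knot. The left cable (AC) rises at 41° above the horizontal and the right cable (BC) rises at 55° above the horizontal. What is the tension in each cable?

ΣF_x = 0: −T_AC·cos41° + T_BC·cos55° = 0 → T_BC = 1.3158·T_AC.
ΣF_y = 0: T_AC·sin41° + T_BC·sin55° = 60.
Substitute: T_AC·(0.656059 + 1.3158·0.819152) = 60 → T_AC = 34.6041 ≈ 34.60 lb.
Then T_BC = 1.3158 × 34.6041 = 45.53 lb.

T_AC = 34.60 lb, T_BC = 45.53 lb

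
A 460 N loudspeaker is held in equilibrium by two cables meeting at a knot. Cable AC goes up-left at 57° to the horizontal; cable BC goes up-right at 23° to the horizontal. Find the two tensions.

ΣF_x = 0: −T_AC·cos57° + T_BC·cos23° = 0 → T_BC = 0.591674·T_AC.
ΣF_y = 0: T_AC·sin57° + T_BC·sin23° = 460.
Substitute: T_AC·(0.838671 + 0.591674·0.390731) = 460 → T_AC = 429.964 ≈ 430.0 N.
Then T_BC = 0.591674 × 429.964 = 254.4 N.

T_AC = 430.0 N, T_BC = 254.4 N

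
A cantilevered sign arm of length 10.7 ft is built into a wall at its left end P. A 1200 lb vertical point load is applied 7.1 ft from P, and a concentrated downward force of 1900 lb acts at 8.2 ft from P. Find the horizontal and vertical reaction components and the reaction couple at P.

ΣF_x = 0: P_x = 0.
ΣF_y = 0: P_y − 1200 − 1900 = 0 → P_y = 3100 lb.
ΣM about P: M_P − 1200·7.1 − 1900·8.2 = 0 → M_P = 24100 lb·ft.

P_x = 0, P_y = 3100 lb, M_P = 24100 lb·ft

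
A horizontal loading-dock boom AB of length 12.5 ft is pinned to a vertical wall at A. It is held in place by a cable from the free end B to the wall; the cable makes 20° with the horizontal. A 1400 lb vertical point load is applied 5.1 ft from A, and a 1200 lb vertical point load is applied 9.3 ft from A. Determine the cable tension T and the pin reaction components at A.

ΣM about A: T·sin20°·12.5 − 1400·5.1 − 1200·9.3 = 0 → T = 18300/(12.5·0.34202) = 4280.45 ≈ 4280 lb.
ΣF_x = 0: A_x − T·cos20° = 0 → A_x = 4280.45 × 0.939693 = 4022 lb.
ΣF_y = 0: A_y + T·sin20° − 1400 − 1200 = 0 → A_y = 2600 − 4280.45 × 0.34202 = 1136 lb.

T = 4280 lb, A_x = 4022 lb, A_y = 1136 lb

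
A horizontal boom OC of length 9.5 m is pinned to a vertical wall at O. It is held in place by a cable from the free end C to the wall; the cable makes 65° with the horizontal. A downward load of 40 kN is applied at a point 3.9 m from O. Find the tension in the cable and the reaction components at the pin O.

ΣM about O: T·sin65°·9.5 − 40·3.9 = 0 → T = 156/(9.5·0.906308) = 18.1186 ≈ 18.12 kN.
ΣF_x = 0: O_x − T·cos65° = 0 → O_x = 18.1186 × 0.422618 = 7.657 kN.
ΣF_y = 0: O_y + T·sin65° − 40 = 0 → O_y = 40 − 18.1186 × 0.906308 = 23.58 kN.

T = 18.12 kN, O_x = 7.657 kN, O_y = 23.58 kN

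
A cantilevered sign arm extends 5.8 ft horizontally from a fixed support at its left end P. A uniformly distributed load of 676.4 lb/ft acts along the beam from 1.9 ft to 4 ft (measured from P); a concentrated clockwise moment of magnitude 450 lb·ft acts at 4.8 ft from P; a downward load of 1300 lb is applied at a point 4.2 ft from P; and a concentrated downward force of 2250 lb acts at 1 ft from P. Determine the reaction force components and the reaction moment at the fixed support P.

Resultant of the distributed load: 676.4 × 2.1 = 1420.44 lb at 2.95 ft from P.
ΣF_x = 0: P_x = 0.
ΣF_y = 0: P_y − 676.4·2.1 − 1300 − 2250 = 0 → P_y = 4970 lb.
ΣM about P: M_P − (676.4·2.1)·2.95 − 450 − 1300·4.2 − 2250·1 = 0 → M_P = 12350 lb·ft.

P_x = 0, P_y = 4970 lb, M_P = 12350 lb·ft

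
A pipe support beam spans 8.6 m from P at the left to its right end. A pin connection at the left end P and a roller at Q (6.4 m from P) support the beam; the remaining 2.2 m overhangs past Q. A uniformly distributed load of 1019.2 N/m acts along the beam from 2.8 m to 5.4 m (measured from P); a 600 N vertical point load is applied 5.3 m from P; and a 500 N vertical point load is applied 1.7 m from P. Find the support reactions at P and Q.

P_x = 0, P_y = 1423 N, Q_y = 2327 N

Resultant of the distributed load: 1019.2 × 2.6 = 2649.92 N at 4.1 m from P.
ΣM about P: Q_y·6.4 − (1019.2·2.6)·4.1 − 600·5.3 − 500·1.7 = 0 → Q_y = 14894.672/6.4 = 2327.29 ≈ 2327 N.
ΣF_y = 0: P_y + 2327.29 − 1019.2·2.6 − 600 − 500 = 0 → P_y = 1423 N.
ΣF_x = 0: no horizontal applied forces, so P_x = 0.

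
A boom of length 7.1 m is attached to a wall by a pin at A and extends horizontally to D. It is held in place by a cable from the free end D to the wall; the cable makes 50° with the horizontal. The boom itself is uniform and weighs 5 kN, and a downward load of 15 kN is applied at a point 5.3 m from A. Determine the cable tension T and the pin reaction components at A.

ΣM about A: T·sin50°·7.1 − 5·3.55 − 15·5.3 = 0 → T = 97.25/(7.1·0.766044) = 17.8804 ≈ 17.88 kN.
ΣF_x = 0: A_x − T·cos50° = 0 → A_x = 17.8804 × 0.642788 = 11.49 kN.
ΣF_y = 0: A_y + T·sin50° − 5 − 15 = 0 → A_y = 20 − 17.8804 × 0.766044 = 6.303 kN.

T = 17.88 kN, A_x = 11.49 kN, A_y = 6.303 kN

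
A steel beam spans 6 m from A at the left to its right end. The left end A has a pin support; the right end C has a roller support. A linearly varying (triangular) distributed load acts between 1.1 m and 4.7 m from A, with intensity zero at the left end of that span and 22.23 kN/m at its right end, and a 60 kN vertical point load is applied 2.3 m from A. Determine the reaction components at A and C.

Resultant of the triangular load: ½ × 22.23 × 3.6 = 40.014 kN, acting at 3.5 m from A (one-third of the span from the peak).
Taking moments about A: C_y·6 − (½·22.23·3.6)·3.5 − 60·2.3 = 0 → C_y = 278.049/6 = 46.3415 ≈ 46.34 kN.
ΣF_y = 0: A_y + 46.3415 − ½·22.23·3.6 − 60 = 0 → A_y = 53.67 kN.
ΣF_x = 0: no horizontal applied forces, so A_x = 0.

A_x = 0, A_y = 53.67 kN, C_y = 46.34 kN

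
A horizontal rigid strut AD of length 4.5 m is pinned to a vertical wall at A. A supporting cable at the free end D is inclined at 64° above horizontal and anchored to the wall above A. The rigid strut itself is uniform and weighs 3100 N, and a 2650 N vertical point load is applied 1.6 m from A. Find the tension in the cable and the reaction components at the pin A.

ΣM about A: T·sin64°·4.5 − 3100·2.25 − 2650·1.6 = 0 → T = 11215/(4.5·0.898794) = 2772.85 ≈ 2773 N.
ΣF_x = 0: A_x − T·cos64° = 0 → A_x = 2772.85 × 0.438371 = 1216 N.
ΣF_y = 0: A_y + T·sin64° − 3100 − 2650 = 0 → A_y = 5750 − 2772.85 × 0.898794 = 3258 N.

T = 2773 N, A_x = 1216 N, A_y = 3258 N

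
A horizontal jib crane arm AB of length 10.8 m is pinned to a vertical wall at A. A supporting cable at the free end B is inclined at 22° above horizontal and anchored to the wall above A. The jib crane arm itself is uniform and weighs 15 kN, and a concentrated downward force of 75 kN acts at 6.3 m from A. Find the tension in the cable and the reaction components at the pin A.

ΣM about A: T·sin22°·10.8 − 15·5.4 − 75·6.3 = 0 → T = 553.5/(10.8·0.374607) = 136.81 ≈ 136.8 kN.
ΣF_x = 0: A_x − T·cos22° = 0 → A_x = 136.81 × 0.927184 = 126.8 kN.
ΣF_y = 0: A_y + T·sin22° − 15 − 75 = 0 → A_y = 90 − 136.81 × 0.374607 = 38.75 kN.

T = 136.8 kN, A_x = 126.8 kN, A_y = 38.75 kN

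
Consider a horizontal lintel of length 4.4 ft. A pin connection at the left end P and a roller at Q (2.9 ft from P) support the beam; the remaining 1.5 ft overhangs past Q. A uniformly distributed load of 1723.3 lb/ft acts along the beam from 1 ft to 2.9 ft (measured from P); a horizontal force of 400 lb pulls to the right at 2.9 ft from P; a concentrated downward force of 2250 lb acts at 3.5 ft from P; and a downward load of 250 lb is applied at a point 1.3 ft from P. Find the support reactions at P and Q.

P_x = -400.0 lb, P_y = 745.0 lb, Q_y = 5029 lb

Resultant of the distributed load: 1723.3 × 1.9 = 3274.27 lb at 1.95 ft from P.
ΣM about P: Q_y·2.9 − (1723.3·1.9)·1.95 − 2250·3.5 − 250·1.3 = 0 → Q_y = 14584.8265/2.9 = 5029.25 ≈ 5029 lb.
ΣF_y = 0: P_y + 5029.25 − 1723.3·1.9 − 2250 − 250 = 0 → P_y = 745.0 lb.
ΣF_x = 0: P_x + 400 = 0 → P_x = -400.0 lb.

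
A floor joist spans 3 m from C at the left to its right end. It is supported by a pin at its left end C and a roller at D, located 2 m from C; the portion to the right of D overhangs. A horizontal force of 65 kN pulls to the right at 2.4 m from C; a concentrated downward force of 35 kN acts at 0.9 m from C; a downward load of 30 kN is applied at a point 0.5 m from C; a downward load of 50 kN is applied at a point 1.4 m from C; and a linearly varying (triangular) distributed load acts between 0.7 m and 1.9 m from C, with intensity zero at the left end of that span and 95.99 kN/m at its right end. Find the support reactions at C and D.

C_x = -65.00 kN, C_y = 71.15 kN, D_y = 101.4 kN

Resultant of the triangular load: ½ × 95.99 × 1.2 = 57.594 kN, acting at 1.5 m from C (one-third of the span from the peak).
Moments about C: D_y·2 − 35·0.9 − 30·0.5 − 50·1.4 − (½·95.99·1.2)·1.5 = 0 → D_y = 202.891/2 = 101.445 ≈ 101.4 kN.
ΣF_y = 0: C_y + 101.445 − 35 − 30 − 50 − ½·95.99·1.2 = 0 → C_y = 71.15 kN.
ΣF_x = 0: C_x + 65 = 0 → C_x = -65.00 kN.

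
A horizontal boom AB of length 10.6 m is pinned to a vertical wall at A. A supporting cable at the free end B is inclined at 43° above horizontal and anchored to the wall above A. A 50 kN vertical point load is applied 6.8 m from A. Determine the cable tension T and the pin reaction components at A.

ΣM about A: T·sin43°·10.6 − 50·6.8 = 0 → T = 340/(10.6·0.681998) = 47.0316 ≈ 47.03 kN.
ΣF_x = 0: A_x − T·cos43° = 0 → A_x = 47.0316 × 0.731354 = 34.40 kN.
ΣF_y = 0: A_y + T·sin43° − 50 = 0 → A_y = 50 − 47.0316 × 0.681998 = 17.92 kN.

T = 47.03 kN, A_x = 34.40 kN, A_y = 17.92 kN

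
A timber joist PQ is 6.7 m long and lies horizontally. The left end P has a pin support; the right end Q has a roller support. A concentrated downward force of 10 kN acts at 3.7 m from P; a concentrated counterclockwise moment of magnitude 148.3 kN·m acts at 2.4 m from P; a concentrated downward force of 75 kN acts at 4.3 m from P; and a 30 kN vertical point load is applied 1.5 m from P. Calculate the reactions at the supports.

P_x = 0, P_y = 76.76 kN, Q_y = 38.24 kN

Taking moments about P: Q_y·6.7 − 10·3.7 + 148.3 − 75·4.3 − 30·1.5 = 0 → Q_y = 256.2/6.7 = 38.2388 ≈ 38.24 kN.
ΣF_y = 0: P_y + 38.2388 − 10 − 75 − 30 = 0 → P_y = 76.76 kN.
ΣF_x = 0: no horizontal applied forces, so P_x = 0.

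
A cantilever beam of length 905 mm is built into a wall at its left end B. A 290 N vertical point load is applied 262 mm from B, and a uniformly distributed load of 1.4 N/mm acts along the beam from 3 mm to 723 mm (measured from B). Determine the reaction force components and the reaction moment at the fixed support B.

B_x = 0, B_y = 1298 N, M_B = 441900 N·mm

Resultant of the distributed load: 1.4 × 720 = 1008 N at 363 mm from B.
ΣF_x = 0: B_x = 0.
ΣF_y = 0: B_y − 290 − 1.4·720 = 0 → B_y = 1298 N.
ΣM about B: M_B − 290·262 − (1.4·720)·363 = 0 → M_B = 441900 N·mm.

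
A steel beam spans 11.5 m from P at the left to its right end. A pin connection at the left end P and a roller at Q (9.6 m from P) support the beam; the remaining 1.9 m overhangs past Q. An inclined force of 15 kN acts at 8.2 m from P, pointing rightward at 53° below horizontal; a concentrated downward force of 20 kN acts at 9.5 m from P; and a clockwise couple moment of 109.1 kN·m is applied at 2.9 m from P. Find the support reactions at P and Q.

Taking moments about P: Q_y·9.6 − 15·sin53°·8.2 − 20·9.5 − 109.1 = 0 → Q_y = 397.332/9.6 = 41.3888 ≈ 41.39 kN.
ΣF_y = 0: P_y + 41.3888 − 15·sin53° − 20 = 0 → P_y = -9.409 kN.
ΣF_x = 0: P_x + 15·cos53° = 0 → P_x = -9.027 kN.

P_x = -9.027 kN, P_y = -9.409 kN, Q_y = 41.39 kN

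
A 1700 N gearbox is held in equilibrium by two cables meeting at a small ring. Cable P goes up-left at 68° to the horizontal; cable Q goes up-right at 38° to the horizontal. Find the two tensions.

ΣF_x = 0: −T_P·cos68° + T_Q·cos38° = 0 → T_Q = 0.475383·T_P.
ΣF_y = 0: T_P·sin68° + T_Q·sin38° = 1700.
Substitute: T_P·(0.927184 + 0.475383·0.615661) = 1700 → T_P = 1393.6 ≈ 1394 N.
Then T_Q = 0.475383 × 1393.6 = 662.5 N.

T_P = 1394 N, T_Q = 662.5 N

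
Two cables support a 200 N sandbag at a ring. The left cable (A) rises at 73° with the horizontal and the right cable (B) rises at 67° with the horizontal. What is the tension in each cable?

T_A = 121.6 N, T_B = 90.97 N

ΣF_x = 0: −T_A·cos73° + T_B·cos67° = 0 → T_B = 0.748268·T_A.
ΣF_y = 0: T_A·sin73° + T_B·sin67° = 200.
Substitute: T_A·(0.956305 + 0.748268·0.920505) = 200 → T_A = 121.574 ≈ 121.6 N.
Then T_B = 0.748268 × 121.574 = 90.97 N.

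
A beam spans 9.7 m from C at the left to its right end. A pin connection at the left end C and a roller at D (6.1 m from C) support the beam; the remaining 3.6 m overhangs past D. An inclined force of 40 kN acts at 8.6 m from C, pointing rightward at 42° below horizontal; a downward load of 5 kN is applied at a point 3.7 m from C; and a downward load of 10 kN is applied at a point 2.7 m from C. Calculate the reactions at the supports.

Moments about C: D_y·6.1 − 40·sin42°·8.6 − 5·3.7 − 10·2.7 = 0 → D_y = 275.681/6.1 = 45.1936 ≈ 45.19 kN.
ΣF_y = 0: C_y + 45.1936 − 40·sin42° − 5 − 10 = 0 → C_y = -3.428 kN.
ΣF_x = 0: C_x + 40·cos42° = 0 → C_x = -29.73 kN.

C_x = -29.73 kN, C_y = -3.428 kN, D_y = 45.19 kN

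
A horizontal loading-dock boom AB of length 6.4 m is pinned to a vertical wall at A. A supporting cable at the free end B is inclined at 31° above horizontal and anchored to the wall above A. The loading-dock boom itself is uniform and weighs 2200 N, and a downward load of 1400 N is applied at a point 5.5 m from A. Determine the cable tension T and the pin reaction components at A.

T = 4472 N, A_x = 3833 N, A_y = 1297 N

ΣM about A: T·sin31°·6.4 − 2200·3.2 − 1400·5.5 = 0 → T = 14740/(6.4·0.515038) = 4471.76 ≈ 4472 N.
ΣF_x = 0: A_x − T·cos31° = 0 → A_x = 4471.76 × 0.857167 = 3833 N.
ΣF_y = 0: A_y + T·sin31° − 2200 − 1400 = 0 → A_y = 3600 − 4471.76 × 0.515038 = 1297 N.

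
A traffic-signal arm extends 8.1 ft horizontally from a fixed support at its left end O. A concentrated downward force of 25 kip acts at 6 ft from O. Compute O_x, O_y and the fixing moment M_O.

O_x = 0, O_y = 25.00 kip, M_O = 150.0 kip·ft

ΣF_x = 0: O_x = 0.
ΣF_y = 0: O_y − 25 = 0 → O_y = 25.00 kip.
ΣM about O: M_O − 25·6 = 0 → M_O = 150.0 kip·ft.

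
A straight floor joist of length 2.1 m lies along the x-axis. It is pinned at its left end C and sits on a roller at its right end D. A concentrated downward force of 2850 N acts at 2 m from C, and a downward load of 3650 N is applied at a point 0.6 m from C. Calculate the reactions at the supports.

Taking moments about C: D_y·2.1 − 2850·2 − 3650·0.6 = 0 → D_y = 7890/2.1 = 3757.14 ≈ 3757 N.
ΣF_y = 0: C_y + 3757.14 − 2850 − 3650 = 0 → C_y = 2743 N.
ΣF_x = 0: no horizontal applied forces, so C_x = 0.

C_x = 0, C_y = 2743 N, D_y = 3757 N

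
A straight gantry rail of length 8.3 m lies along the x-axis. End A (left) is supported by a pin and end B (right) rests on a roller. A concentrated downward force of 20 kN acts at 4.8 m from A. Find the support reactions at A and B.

A_x = 0, A_y = 8.434 kN, B_y = 11.57 kN

ΣM about A: B_y·8.3 − 20·4.8 = 0 → B_y = 96/8.3 = 11.5663 ≈ 11.57 kN.
ΣF_y = 0: A_y + 11.5663 − 20 = 0 → A_y = 8.434 kN.
ΣF_x = 0: no horizontal applied forces, so A_x = 0.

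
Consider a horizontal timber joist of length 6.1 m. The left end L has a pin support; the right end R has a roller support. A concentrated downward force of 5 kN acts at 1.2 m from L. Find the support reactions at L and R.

ΣM about L: R_y·6.1 − 5·1.2 = 0 → R_y = 6/6.1 = 0.983607 ≈ 0.9836 kN.
ΣF_y = 0: L_y + 0.983607 − 5 = 0 → L_y = 4.016 kN.
ΣF_x = 0: no horizontal applied forces, so L_x = 0.

L_x = 0, L_y = 4.016 kN, R_y = 0.9836 kN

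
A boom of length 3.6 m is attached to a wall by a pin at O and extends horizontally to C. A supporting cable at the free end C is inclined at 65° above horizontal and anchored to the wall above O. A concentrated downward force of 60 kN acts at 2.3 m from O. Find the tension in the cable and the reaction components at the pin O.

T = 42.30 kN, O_x = 17.88 kN, O_y = 21.67 kN

ΣM about O: T·sin65°·3.6 − 60·2.3 = 0 → T = 138/(3.6·0.906308) = 42.2961 ≈ 42.30 kN.
ΣF_x = 0: O_x − T·cos65° = 0 → O_x = 42.2961 × 0.422618 = 17.88 kN.
ΣF_y = 0: O_y + T·sin65° − 60 = 0 → O_y = 60 − 42.2961 × 0.906308 = 21.67 kN.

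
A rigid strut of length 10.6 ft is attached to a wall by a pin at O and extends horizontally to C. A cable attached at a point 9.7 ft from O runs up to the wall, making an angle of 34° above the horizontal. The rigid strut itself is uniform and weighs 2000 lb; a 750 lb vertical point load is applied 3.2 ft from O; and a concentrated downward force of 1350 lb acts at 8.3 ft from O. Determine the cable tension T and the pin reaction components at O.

T = 4462 lb, O_x = 3700 lb, O_y = 1605 lb

ΣM about O: T·sin34°·9.7 − 2000·5.3 − 750·3.2 − 1350·8.3 = 0 → T = 24205/(9.7·0.559193) = 4462.43 ≈ 4462 lb.
ΣF_x = 0: O_x − T·cos34° = 0 → O_x = 4462.43 × 0.829038 = 3700 lb.
ΣF_y = 0: O_y + T·sin34° − 2000 − 750 − 1350 = 0 → O_y = 4100 − 4462.43 × 0.559193 = 1605 lb.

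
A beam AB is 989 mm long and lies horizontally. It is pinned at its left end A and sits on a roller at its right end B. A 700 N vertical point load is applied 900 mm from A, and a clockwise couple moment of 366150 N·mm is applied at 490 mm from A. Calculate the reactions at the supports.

Moments about A: B_y·989 − 700·900 − 366150 = 0 → B_y = 996150/989 = 1007.23 ≈ 1007 N.
ΣF_y = 0: A_y + 1007.23 − 700 = 0 → A_y = -307.2 N.
ΣF_x = 0: no horizontal applied forces, so A_x = 0.

A_x = 0, A_y = -307.2 N, B_y = 1007 N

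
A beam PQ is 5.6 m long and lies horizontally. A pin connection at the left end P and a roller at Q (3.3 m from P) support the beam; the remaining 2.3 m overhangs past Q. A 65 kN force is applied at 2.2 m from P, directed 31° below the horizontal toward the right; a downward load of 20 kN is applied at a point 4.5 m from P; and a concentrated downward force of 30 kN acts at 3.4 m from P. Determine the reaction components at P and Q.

P_x = -55.72 kN, P_y = 2.977 kN, Q_y = 80.50 kN

Moments about P: Q_y·3.3 − 65·sin31°·2.2 − 20·4.5 − 30·3.4 = 0 → Q_y = 265.65/3.3 = 80.50 kN.
ΣF_y = 0: P_y + 80.5 − 65·sin31° − 20 − 30 = 0 → P_y = 2.977 kN.
ΣF_x = 0: P_x + 65·cos31° = 0 → P_x = -55.72 kN.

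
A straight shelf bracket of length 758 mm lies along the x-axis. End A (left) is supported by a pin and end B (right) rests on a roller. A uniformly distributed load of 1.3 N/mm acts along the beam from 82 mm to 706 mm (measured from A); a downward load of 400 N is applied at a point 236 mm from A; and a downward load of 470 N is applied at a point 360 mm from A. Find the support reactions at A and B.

A_x = 0, A_y = 911.8 N, B_y = 769.4 N

Resultant of the distributed load: 1.3 × 624 = 811.2 N at 394 mm from A.
Taking moments about A: B_y·758 − (1.3·624)·394 − 400·236 − 470·360 = 0 → B_y = 583212.8/758 = 769.41 ≈ 769.4 N.
ΣF_y = 0: A_y + 769.41 − 1.3·624 − 400 − 470 = 0 → A_y = 911.8 N.
ΣF_x = 0: no horizontal applied forces, so A_x = 0.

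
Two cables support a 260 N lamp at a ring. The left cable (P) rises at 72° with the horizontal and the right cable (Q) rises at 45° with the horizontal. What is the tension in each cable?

ΣF_x = 0: −T_P·cos72° + T_Q·cos45° = 0 → T_Q = 0.437016·T_P.
ΣF_y = 0: T_P·sin72° + T_Q·sin45° = 260.
Substitute: T_P·(0.951057 + 0.437016·0.707107) = 260 → T_P = 206.337 ≈ 206.3 N.
Then T_Q = 0.437016 × 206.337 = 90.17 N.

T_P = 206.3 N, T_Q = 90.17 N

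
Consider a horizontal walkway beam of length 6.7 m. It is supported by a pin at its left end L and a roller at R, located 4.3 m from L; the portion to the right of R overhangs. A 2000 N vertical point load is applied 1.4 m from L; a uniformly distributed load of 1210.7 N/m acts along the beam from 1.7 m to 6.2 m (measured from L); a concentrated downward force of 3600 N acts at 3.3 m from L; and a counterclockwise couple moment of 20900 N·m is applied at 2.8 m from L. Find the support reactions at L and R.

L_x = 0, L_y = 7490 N, R_y = 3558 N

Resultant of the distributed load: 1210.7 × 4.5 = 5448.15 N at 3.95 m from L.
ΣM about L: R_y·4.3 − 2000·1.4 − (1210.7·4.5)·3.95 − 3600·3.3 + 20900 = 0 → R_y = 15300.1925/4.3 = 3558.18 ≈ 3558 N.
ΣF_y = 0: L_y + 3558.18 − 2000 − 1210.7·4.5 − 3600 = 0 → L_y = 7490 N.
ΣF_x = 0: no horizontal applied forces, so L_x = 0.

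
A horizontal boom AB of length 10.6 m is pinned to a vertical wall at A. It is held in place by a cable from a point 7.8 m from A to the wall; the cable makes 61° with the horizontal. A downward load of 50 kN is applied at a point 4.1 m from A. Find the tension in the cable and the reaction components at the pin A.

ΣM about A: T·sin61°·7.8 − 50·4.1 = 0 → T = 205/(7.8·0.87462) = 30.0497 ≈ 30.05 kN.
ΣF_x = 0: A_x − T·cos61° = 0 → A_x = 30.0497 × 0.48481 = 14.57 kN.
ΣF_y = 0: A_y + T·sin61° − 50 = 0 → A_y = 50 − 30.0497 × 0.87462 = 23.72 kN.

T = 30.05 kN, A_x = 14.57 kN, A_y = 23.72 kN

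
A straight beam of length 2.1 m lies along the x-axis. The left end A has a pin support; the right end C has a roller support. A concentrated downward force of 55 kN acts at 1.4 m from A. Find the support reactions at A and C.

A_x = 0, A_y = 18.33 kN, C_y = 36.67 kN

Moments about A: C_y·2.1 − 55·1.4 = 0 → C_y = 77/2.1 = 36.6667 ≈ 36.67 kN.
ΣF_y = 0: A_y + 36.6667 − 55 = 0 → A_y = 18.33 kN.
ΣF_x = 0: no horizontal applied forces, so A_x = 0.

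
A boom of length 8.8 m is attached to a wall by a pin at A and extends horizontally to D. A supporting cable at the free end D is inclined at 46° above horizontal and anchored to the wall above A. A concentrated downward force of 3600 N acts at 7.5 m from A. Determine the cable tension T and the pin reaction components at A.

ΣM about A: T·sin46°·8.8 − 3600·7.5 = 0 → T = 27000/(8.8·0.71934) = 4265.27 ≈ 4265 N.
ΣF_x = 0: A_x − T·cos46° = 0 → A_x = 4265.27 × 0.694658 = 2963 N.
ΣF_y = 0: A_y + T·sin46° − 3600 = 0 → A_y = 3600 − 4265.27 × 0.71934 = 531.8 N.

T = 4265 N, A_x = 2963 N, A_y = 531.8 N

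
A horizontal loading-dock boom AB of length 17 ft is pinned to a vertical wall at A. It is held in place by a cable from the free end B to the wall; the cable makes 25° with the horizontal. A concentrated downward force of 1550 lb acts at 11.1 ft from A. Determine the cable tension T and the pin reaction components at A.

ΣM about A: T·sin25°·17 − 1550·11.1 = 0 → T = 17205/(17·0.422618) = 2394.74 ≈ 2395 lb.
ΣF_x = 0: A_x − T·cos25° = 0 → A_x = 2394.74 × 0.906308 = 2170 lb.
ΣF_y = 0: A_y + T·sin25° − 1550 = 0 → A_y = 1550 − 2394.74 × 0.422618 = 537.9 lb.

T = 2395 lb, A_x = 2170 lb, A_y = 537.9 lb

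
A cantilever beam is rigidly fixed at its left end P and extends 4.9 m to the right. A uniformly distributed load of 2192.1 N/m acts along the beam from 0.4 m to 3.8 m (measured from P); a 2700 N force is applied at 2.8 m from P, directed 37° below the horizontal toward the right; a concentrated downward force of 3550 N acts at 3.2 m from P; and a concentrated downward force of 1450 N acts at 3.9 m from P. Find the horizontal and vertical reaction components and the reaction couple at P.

Resultant of the distributed load: 2192.1 × 3.4 = 7453.14 N at 2.1 m from P.
ΣF_x = 0: P_x + 2700·cos37° = 0 → P_x = -2156 N.
ΣF_y = 0: P_y − 2192.1·3.4 − 2700·sin37° − 3550 − 1450 = 0 → P_y = 14080 N.
ΣM about P: M_P − (2192.1·3.4)·2.1 − 2700·sin37°·2.8 − 3550·3.2 − 1450·3.9 = 0 → M_P = 37220 N·m.

P_x = -2156 N, P_y = 14080 N, M_P = 37220 N·m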